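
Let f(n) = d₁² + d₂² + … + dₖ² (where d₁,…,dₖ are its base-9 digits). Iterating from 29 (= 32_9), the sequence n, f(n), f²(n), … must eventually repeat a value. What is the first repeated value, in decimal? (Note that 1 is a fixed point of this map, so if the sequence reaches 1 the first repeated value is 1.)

29 = (3,2)_9 → 13
13 = (1,4)_9 → 17
17 = (1,8)_9 → 65
65 = (7,2)_9 → 53
53 = (5,8)_9 → 89
89 = (1,0,8)_9 → 65  — 65 already appeared earlier.

65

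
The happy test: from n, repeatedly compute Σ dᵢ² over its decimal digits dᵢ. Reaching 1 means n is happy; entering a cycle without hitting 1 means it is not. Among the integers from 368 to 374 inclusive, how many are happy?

1

368: 368 → 109 → 82 → 68 → 100 → 1  — happy
369: 369 → 126 → 41 → 17 → 50 → 25 → 29 → 85 → 89 → 145 → 42 → 20 → 4 → 16 → 37 → 58 → 89  — not happy
370: 370 → 58 → 89 → 145 → 42 → 20 → 4 → 16 → 37 → 58  — not happy
371: 371 → 59 → 106 → 37 → 58 → 89 → 145 → 42 → 20 → 4 → 16 → 37  — not happy
372: 372 → 62 → 40 → 16 → 37 → 58 → 89 → 145 → 42 → 20 → 4 → 16  — not happy
373: 373 → 67 → 85 → 89 → 145 → 42 → 20 → 4 → 16 → 37 → 58 → 89  — not happy
374: 374 → 74 → 65 → 61 → 37 → 58 → 89 → 145 → 42 → 20 → 4 → 16 → 37  — not happy
happy: 368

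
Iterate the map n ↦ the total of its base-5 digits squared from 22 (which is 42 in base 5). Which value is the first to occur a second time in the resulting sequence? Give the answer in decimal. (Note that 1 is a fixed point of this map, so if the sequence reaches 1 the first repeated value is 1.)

22 = (4,2)_5 → 4² + 2² = 16 + 4 = 20
20 = (4,0)_5 → 4² + 0² = 16 + 0 = 16
16 = (3,1)_5 → 3² + 1² = 9 + 1 = 10
10 = (2,0)_5 → 2² + 0² = 4 + 0 = 4
4 = (4)_5 → 4² = 16  — 16 already appeared earlier.

16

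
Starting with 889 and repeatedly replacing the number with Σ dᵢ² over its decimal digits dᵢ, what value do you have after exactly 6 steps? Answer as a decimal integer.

889 → 8² + 8² + 9² = 64 + 64 + 81 = 209
209 → 2² + 0² + 9² = 4 + 0 + 81 = 85
85 → 8² + 5² = 64 + 25 = 89
89 → 8² + 9² = 64 + 81 = 145
145 → 1² + 4² + 5² = 1 + 16 + 25 = 42
42 → 4² + 2² = 16 + 4 = 20

20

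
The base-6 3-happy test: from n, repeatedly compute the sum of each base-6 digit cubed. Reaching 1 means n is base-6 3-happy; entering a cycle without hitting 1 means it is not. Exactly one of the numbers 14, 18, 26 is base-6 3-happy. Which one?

18

14: 14 → 16 → 72 → 8 → 9 → 28 → 128 → 62 → 73 → 9  — repeats 9 (not base-6 3-happy)
18: 18 → 27 → 91 → 36 → 1  — reaches 1 (base-6 3-happy)
26: 26 → 72 → 8 → 9 → 28 → 128 → 62 → 73 → 9  — repeats 9 (not base-6 3-happy)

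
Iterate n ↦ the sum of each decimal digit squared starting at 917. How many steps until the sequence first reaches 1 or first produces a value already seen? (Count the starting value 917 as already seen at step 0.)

917 → 9² + 1² + 7² = 131
131 → 1² + 3² + 1² = 11
11 → 1² + 1² = 2
2 → 2² = 4
4 → 4² = 16
16 → 1² + 6² = 37
37 → 3² + 7² = 58
58 → 5² + 8² = 89
89 → 8² + 9² = 145
145 → 1² + 4² + 5² = 42
42 → 4² + 2² = 20
20 → 2² + 0² = 4  — 4 repeats.
That took 12 steps.

12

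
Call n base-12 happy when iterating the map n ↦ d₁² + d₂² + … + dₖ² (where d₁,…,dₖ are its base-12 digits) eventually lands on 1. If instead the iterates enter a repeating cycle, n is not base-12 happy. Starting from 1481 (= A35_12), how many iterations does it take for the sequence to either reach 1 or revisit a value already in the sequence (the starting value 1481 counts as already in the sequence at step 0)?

3

1481 = (10,3,5)_12 → 10² + 3² + 5² = 100 + 9 + 25 = 134
134 = (11,2)_12 → 11² + 2² = 121 + 4 = 125
125 = (10,5)_12 → 10² + 5² = 100 + 25 = 125  — 125 repeats.
That took 3 steps.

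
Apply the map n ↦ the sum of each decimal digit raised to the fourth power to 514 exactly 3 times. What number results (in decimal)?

8208

514 → 882
882 → 8208
8208 → 8208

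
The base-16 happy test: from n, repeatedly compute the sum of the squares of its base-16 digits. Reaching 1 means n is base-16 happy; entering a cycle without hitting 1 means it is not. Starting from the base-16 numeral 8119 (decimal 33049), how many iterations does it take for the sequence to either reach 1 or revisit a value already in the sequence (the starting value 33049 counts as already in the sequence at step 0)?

15

33049 = (8,1,1,9)_16 → 8² + 1² + 1² + 9² = 147
147 = (9,3)_16 → 9² + 3² = 90
90 = (5,10)_16 → 5² + 10² = 125
125 = (7,13)_16 → 7² + 13² = 218
218 = (13,10)_16 → 13² + 10² = 269
269 = (1,0,13)_16 → 1² + 0² + 13² = 170
170 = (10,10)_16 → 10² + 10² = 200
200 = (12,8)_16 → 12² + 8² = 208
208 = (13,0)_16 → 13² + 0² = 169
169 = (10,9)_16 → 10² + 9² = 181
181 = (11,5)_16 → 11² + 5² = 146
146 = (9,2)_16 → 9² + 2² = 85
85 = (5,5)_16 → 5² + 5² = 50
50 = (3,2)_16 → 3² + 2² = 13
13 = (13)_16 → 13² = 169  — 169 repeats.
That took 15 steps.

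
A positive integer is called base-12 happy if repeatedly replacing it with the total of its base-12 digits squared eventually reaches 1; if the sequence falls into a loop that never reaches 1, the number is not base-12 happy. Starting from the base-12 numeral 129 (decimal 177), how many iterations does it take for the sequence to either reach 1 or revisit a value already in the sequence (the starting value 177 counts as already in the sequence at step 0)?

177 = (1,2,9)_12 → 86
86 = (7,2)_12 → 53
53 = (4,5)_12 → 41
41 = (3,5)_12 → 34
34 = (2,10)_12 → 104
104 = (8,8)_12 → 128
128 = (10,8)_12 → 164
164 = (1,1,8)_12 → 66
66 = (5,6)_12 → 61
61 = (5,1)_12 → 26
26 = (2,2)_12 → 8
8 = (8)_12 → 64
64 = (5,4)_12 → 41  — 41 repeats.
That took 13 steps.

13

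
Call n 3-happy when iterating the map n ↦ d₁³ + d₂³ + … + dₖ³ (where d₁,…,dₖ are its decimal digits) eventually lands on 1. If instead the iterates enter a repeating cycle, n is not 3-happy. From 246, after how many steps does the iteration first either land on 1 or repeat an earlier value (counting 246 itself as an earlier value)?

246 → 2³ + 4³ + 6³ = 288
288 → 2³ + 8³ + 8³ = 1032
1032 → 1³ + 0³ + 3³ + 2³ = 36
36 → 3³ + 6³ = 243
243 → 2³ + 4³ + 3³ = 99
99 → 9³ + 9³ = 1458
1458 → 1³ + 4³ + 5³ + 8³ = 702
702 → 7³ + 0³ + 2³ = 351
351 → 3³ + 5³ + 1³ = 153
153 → 1³ + 5³ + 3³ = 153  — 153 repeats.
That took 10 steps.

10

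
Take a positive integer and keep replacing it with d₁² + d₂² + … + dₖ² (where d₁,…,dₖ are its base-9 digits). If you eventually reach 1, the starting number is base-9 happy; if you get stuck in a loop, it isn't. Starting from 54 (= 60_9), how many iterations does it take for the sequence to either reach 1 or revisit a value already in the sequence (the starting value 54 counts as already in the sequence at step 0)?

4

54 = (6,0)_9 → 6² + 0² = 36 + 0 = 36
36 = (4,0)_9 → 4² + 0² = 16 + 0 = 16
16 = (1,7)_9 → 1² + 7² = 1 + 49 = 50
50 = (5,5)_9 → 5² + 5² = 25 + 25 = 50  — 50 repeats.
That took 4 steps.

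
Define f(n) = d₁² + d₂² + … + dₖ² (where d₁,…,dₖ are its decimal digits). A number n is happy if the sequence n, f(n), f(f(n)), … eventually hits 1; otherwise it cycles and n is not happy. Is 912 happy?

912 → 9² + 1² + 2² = 81 + 1 + 4 = 86
86 → 8² + 6² = 64 + 36 = 100
100 → 1² + 0² + 0² = 1 + 0 + 0 = 1  — reached 1.

happy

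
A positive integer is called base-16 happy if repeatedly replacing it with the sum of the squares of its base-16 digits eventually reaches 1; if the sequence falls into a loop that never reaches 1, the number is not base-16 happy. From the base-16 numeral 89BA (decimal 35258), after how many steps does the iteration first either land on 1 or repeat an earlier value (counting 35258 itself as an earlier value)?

12

35258 = (8,9,11,10)_16 → 366
366 = (1,6,14)_16 → 233
233 = (14,9)_16 → 277
277 = (1,1,5)_16 → 27
27 = (1,11)_16 → 122
122 = (7,10)_16 → 149
149 = (9,5)_16 → 106
106 = (6,10)_16 → 136
136 = (8,8)_16 → 128
128 = (8,0)_16 → 64
64 = (4,0)_16 → 16
16 = (1,0)_16 → 1  — reached 1.
That took 12 steps.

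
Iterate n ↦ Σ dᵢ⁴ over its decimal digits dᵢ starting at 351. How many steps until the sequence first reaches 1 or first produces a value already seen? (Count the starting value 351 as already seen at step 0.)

351 → 3⁴ + 5⁴ + 1⁴ = 707
707 → 7⁴ + 0⁴ + 7⁴ = 4802
4802 → 4⁴ + 8⁴ + 0⁴ + 2⁴ = 4368
4368 → 4⁴ + 3⁴ + 6⁴ + 8⁴ = 5729
5729 → 5⁴ + 7⁴ + 2⁴ + 9⁴ = 9603
9603 → 9⁴ + 6⁴ + 0⁴ + 3⁴ = 7938
7938 → 7⁴ + 9⁴ + 3⁴ + 8⁴ = 13139
13139 → 1⁴ + 3⁴ + 1⁴ + 3⁴ + 9⁴ = 6725
6725 → 6⁴ + 7⁴ + 2⁴ + 5⁴ = 4338
4338 → 4⁴ + 3⁴ + 3⁴ + 8⁴ = 4514
4514 → 4⁴ + 5⁴ + 1⁴ + 4⁴ = 1138
1138 → 1⁴ + 1⁴ + 3⁴ + 8⁴ = 4179
4179 → 4⁴ + 1⁴ + 7⁴ + 9⁴ = 9219
9219 → 9⁴ + 2⁴ + 1⁴ + 9⁴ = 13139  — 13139 repeats.
That took 14 steps.

14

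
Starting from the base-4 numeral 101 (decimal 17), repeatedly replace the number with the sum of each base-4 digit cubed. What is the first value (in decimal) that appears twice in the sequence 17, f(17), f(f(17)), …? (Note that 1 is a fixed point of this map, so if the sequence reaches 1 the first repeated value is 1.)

8

17 = (1,0,1)_4 → 1³ + 0³ + 1³ = 1 + 0 + 1 = 2
2 = (2)_4 → 2³ = 8
8 = (2,0)_4 → 2³ + 0³ = 8 + 0 = 8  — 8 already appeared earlier.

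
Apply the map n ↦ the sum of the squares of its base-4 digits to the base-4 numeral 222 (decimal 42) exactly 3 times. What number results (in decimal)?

5

42 = (2,2,2)_4 → 2² + 2² + 2² = 12
12 = (3,0)_4 → 3² + 0² = 9
9 = (2,1)_4 → 2² + 1² = 5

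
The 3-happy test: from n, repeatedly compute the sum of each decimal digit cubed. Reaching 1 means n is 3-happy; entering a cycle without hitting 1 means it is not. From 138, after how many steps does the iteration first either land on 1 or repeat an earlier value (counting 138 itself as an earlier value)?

7

138 → 1³ + 3³ + 8³ = 540
540 → 5³ + 4³ + 0³ = 189
189 → 1³ + 8³ + 9³ = 1242
1242 → 1³ + 2³ + 4³ + 2³ = 81
81 → 8³ + 1³ = 513
513 → 5³ + 1³ + 3³ = 153
153 → 1³ + 5³ + 3³ = 153  — 153 repeats.
That took 7 steps.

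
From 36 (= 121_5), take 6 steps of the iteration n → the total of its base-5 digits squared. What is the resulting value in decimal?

4

36 = (1,2,1)_5 → 1² + 2² + 1² = 6
6 = (1,1)_5 → 1² + 1² = 2
2 = (2)_5 → 2² = 4
4 = (4)_5 → 4² = 16
16 = (3,1)_5 → 3² + 1² = 10
10 = (2,0)_5 → 2² + 0² = 4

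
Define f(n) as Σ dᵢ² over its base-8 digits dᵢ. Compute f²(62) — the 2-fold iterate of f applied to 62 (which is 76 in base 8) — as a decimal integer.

30

62 = (7,6)_8 → 85
85 = (1,2,5)_8 → 30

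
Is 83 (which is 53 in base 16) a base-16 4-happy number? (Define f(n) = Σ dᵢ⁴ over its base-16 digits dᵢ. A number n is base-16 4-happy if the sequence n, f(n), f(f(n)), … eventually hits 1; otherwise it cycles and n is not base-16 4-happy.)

83 = (5,3)_16 → 5⁴ + 3⁴ = 625 + 81 = 706
706 = (2,12,2)_16 → 2⁴ + 12⁴ + 2⁴ = 16 + 20736 + 16 = 20768
20768 = (5,1,2,0)_16 → 5⁴ + 1⁴ + 2⁴ + 0⁴ = 625 + 1 + 16 + 0 = 642
642 = (2,8,2)_16 → 2⁴ + 8⁴ + 2⁴ = 16 + 4096 + 16 = 4128
4128 = (1,0,2,0)_16 → 1⁴ + 0⁴ + 2⁴ + 0⁴ = 1 + 0 + 16 + 0 = 17
17 = (1,1)_16 → 1⁴ + 1⁴ = 1 + 1 = 2
2 = (2)_16 → 2⁴ = 16
16 = (1,0)_16 → 1⁴ + 0⁴ = 1 + 0 = 1  — reached 1.

base-16 4-happy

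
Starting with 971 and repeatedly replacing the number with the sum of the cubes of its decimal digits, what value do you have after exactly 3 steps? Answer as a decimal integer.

371

971 → 9³ + 7³ + 1³ = 729 + 343 + 1 = 1073
1073 → 1³ + 0³ + 7³ + 3³ = 1 + 0 + 343 + 27 = 371
371 → 3³ + 7³ + 1³ = 27 + 343 + 1 = 371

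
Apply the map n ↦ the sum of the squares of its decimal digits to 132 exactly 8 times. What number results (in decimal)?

145

132 → 14
14 → 17
17 → 50
50 → 25
25 → 29
29 → 85
85 → 89
89 → 145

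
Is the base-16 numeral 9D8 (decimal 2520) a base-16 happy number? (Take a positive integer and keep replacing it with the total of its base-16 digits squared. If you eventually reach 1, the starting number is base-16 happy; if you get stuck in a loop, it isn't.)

base-16 happy

2520 = (9,13,8)_16 → 9² + 13² + 8² = 81 + 169 + 64 = 314
314 = (1,3,10)_16 → 1² + 3² + 10² = 1 + 9 + 100 = 110
110 = (6,14)_16 → 6² + 14² = 36 + 196 = 232
232 = (14,8)_16 → 14² + 8² = 196 + 64 = 260
260 = (1,0,4)_16 → 1² + 0² + 4² = 1 + 0 + 16 = 17
17 = (1,1)_16 → 1² + 1² = 1 + 1 = 2
2 = (2)_16 → 2² = 4
4 = (4)_16 → 4² = 16
16 = (1,0)_16 → 1² + 0² = 1 + 0 = 1  — reached 1.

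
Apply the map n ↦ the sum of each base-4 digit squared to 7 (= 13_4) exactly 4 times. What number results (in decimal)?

1

7 = (1,3)_4 → 1² + 3² = 10
10 = (2,2)_4 → 2² + 2² = 8
8 = (2,0)_4 → 2² + 0² = 4
4 = (1,0)_4 → 1² + 0² = 1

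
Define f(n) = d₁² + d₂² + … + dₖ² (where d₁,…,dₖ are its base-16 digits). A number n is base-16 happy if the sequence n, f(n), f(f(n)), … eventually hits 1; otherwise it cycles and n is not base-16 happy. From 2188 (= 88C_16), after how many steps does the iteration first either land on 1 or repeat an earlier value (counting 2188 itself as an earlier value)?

5

2188 = (8,8,12)_16 → 272
272 = (1,1,0)_16 → 2
2 = (2)_16 → 4
4 = (4)_16 → 16
16 = (1,0)_16 → 1  — reached 1.
That took 5 steps.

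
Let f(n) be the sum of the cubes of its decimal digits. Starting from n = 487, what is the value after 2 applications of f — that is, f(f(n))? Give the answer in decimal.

487 → 4³ + 8³ + 7³ = 919
919 → 9³ + 1³ + 9³ = 1459

1459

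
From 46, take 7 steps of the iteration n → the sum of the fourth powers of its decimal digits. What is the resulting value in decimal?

46 → 1552
1552 → 1267
1267 → 3714
3714 → 2739
2739 → 9059
9059 → 13747
13747 → 5140

5140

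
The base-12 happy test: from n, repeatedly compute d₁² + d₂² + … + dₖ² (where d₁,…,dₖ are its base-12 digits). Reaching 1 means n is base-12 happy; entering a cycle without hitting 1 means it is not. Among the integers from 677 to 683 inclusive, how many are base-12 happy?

677: 677 → 105 → 145 → 2 → 4 → 16 → 17 → 26 → 8 → 64 → 41 → 34 → 104 → 128 → 164 → 66 → 61 → 26  (repeats 26)
678: 678 → 116 → 145 → 2 → 4 → 16 → 17 → 26 → 8 → 64 → 41 → 34 → 104 → 128 → 164 → 66 → 61 → 26  (repeats 26)
679: 679 → 129 → 181 → 11 → 121 → 101 → 89 → 74 → 40 → 25 → 5 → 25  (repeats 25)
680: 680 → 144 → 1  (reaches 1)
681: 681 → 161 → 27 → 13 → 2 → 4 → 16 → 17 → 26 → 8 → 64 → 41 → 34 → 104 → 128 → 164 → 66 → 61 → 26  (repeats 26)
682: 682 → 180 → 10 → 100 → 80 → 100  (repeats 100)
683: 683 → 201 → 98 → 68 → 89 → 74 → 40 → 25 → 5 → 25  (repeats 25)
base-12 happy: 680

1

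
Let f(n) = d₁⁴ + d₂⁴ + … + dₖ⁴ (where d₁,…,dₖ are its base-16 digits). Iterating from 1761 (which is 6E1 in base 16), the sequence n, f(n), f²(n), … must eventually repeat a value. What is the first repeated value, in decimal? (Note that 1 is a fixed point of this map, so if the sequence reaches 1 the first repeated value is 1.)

47314

1761 = (6,14,1)_16 → 6⁴ + 14⁴ + 1⁴ = 1296 + 38416 + 1 = 39713
39713 = (9,11,2,1)_16 → 9⁴ + 11⁴ + 2⁴ + 1⁴ = 6561 + 14641 + 16 + 1 = 21219
21219 = (5,2,14,3)_16 → 5⁴ + 2⁴ + 14⁴ + 3⁴ = 625 + 16 + 38416 + 81 = 39138
39138 = (9,8,14,2)_16 → 9⁴ + 8⁴ + 14⁴ + 2⁴ = 6561 + 4096 + 38416 + 16 = 49089
49089 = (11,15,12,1)_16 → 11⁴ + 15⁴ + 12⁴ + 1⁴ = 14641 + 50625 + 20736 + 1 = 86003
86003 = (1,4,15,15,3)_16 → 1⁴ + 4⁴ + 15⁴ + 15⁴ + 3⁴ = 1 + 256 + 50625 + 50625 + 81 = 101588
101588 = (1,8,12,13,4)_16 → 1⁴ + 8⁴ + 12⁴ + 13⁴ + 4⁴ = 1 + 4096 + 20736 + 28561 + 256 = 53650
53650 = (13,1,9,2)_16 → 13⁴ + 1⁴ + 9⁴ + 2⁴ = 28561 + 1 + 6561 + 16 = 35139
35139 = (8,9,4,3)_16 → 8⁴ + 9⁴ + 4⁴ + 3⁴ = 4096 + 6561 + 256 + 81 = 10994
10994 = (2,10,15,2)_16 → 2⁴ + 10⁴ + 15⁴ + 2⁴ = 16 + 10000 + 50625 + 16 = 60657
60657 = (14,12,15,1)_16 → 14⁴ + 12⁴ + 15⁴ + 1⁴ = 38416 + 20736 + 50625 + 1 = 109778
109778 = (1,10,12,13,2)_16 → 1⁴ + 10⁴ + 12⁴ + 13⁴ + 2⁴ = 1 + 10000 + 20736 + 28561 + 16 = 59314
59314 = (14,7,11,2)_16 → 14⁴ + 7⁴ + 11⁴ + 2⁴ = 38416 + 2401 + 14641 + 16 = 55474
55474 = (13,8,11,2)_16 → 13⁴ + 8⁴ + 11⁴ + 2⁴ = 28561 + 4096 + 14641 + 16 = 47314
47314 = (11,8,13,2)_16 → 11⁴ + 8⁴ + 13⁴ + 2⁴ = 14641 + 4096 + 28561 + 16 = 47314  — 47314 already appeared earlier.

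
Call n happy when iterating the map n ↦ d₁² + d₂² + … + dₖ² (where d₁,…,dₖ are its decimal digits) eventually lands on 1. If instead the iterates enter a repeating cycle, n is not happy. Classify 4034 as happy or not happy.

not happy

4034 → 4² + 0² + 3² + 4² = 16 + 0 + 9 + 16 = 41
41 → 4² + 1² = 16 + 1 = 17
17 → 1² + 7² = 1 + 49 = 50
50 → 5² + 0² = 25 + 0 = 25
25 → 2² + 5² = 4 + 25 = 29
29 → 2² + 9² = 4 + 81 = 85
85 → 8² + 5² = 64 + 25 = 89
89 → 8² + 9² = 64 + 81 = 145
145 → 1² + 4² + 5² = 1 + 16 + 25 = 42
42 → 4² + 2² = 16 + 4 = 20
20 → 2² + 0² = 4 + 0 = 4
4 → 4² = 16
16 → 1² + 6² = 1 + 36 = 37
37 → 3² + 7² = 9 + 49 = 58
58 → 5² + 8² = 25 + 64 = 89  — 89 already seen; the sequence cycles without reaching 1.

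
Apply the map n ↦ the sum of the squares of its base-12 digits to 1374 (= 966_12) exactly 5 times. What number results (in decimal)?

146

1374 = (9,6,6)_12 → 9² + 6² + 6² = 81 + 36 + 36 = 153
153 = (1,0,9)_12 → 1² + 0² + 9² = 1 + 0 + 81 = 82
82 = (6,10)_12 → 6² + 10² = 36 + 100 = 136
136 = (11,4)_12 → 11² + 4² = 121 + 16 = 137
137 = (11,5)_12 → 11² + 5² = 121 + 25 = 146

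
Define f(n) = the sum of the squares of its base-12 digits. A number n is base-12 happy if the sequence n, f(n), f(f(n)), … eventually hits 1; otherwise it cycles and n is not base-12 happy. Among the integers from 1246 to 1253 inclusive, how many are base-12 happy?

1

1246: 1246 → 213 → 107 → 185 → 35 → 125 → 125  (repeats 125)
1247: 1247 → 234 → 86 → 53 → 41 → 34 → 104 → 128 → 164 → 66 → 61 → 26 → 8 → 64 → 41  (repeats 41)
1248: 1248 → 128 → 164 → 66 → 61 → 26 → 8 → 64 → 41 → 34 → 104 → 128  (repeats 128)
1249: 1249 → 129 → 181 → 11 → 121 → 101 → 89 → 74 → 40 → 25 → 5 → 25  (repeats 25)
1250: 1250 → 132 → 121 → 101 → 89 → 74 → 40 → 25 → 5 → 25  (repeats 25)
1251: 1251 → 137 → 146 → 5 → 25 → 5  (repeats 5)
1252: 1252 → 144 → 1  (reaches 1)
1253: 1253 → 153 → 82 → 136 → 137 → 146 → 5 → 25 → 5  (repeats 5)
base-12 happy: 1252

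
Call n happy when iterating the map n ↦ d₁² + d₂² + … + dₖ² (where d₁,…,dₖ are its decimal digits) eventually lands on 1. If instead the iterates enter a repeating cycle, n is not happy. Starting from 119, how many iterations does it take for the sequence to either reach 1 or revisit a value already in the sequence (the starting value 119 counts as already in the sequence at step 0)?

11

119 → 1² + 1² + 9² = 83
83 → 8² + 3² = 73
73 → 7² + 3² = 58
58 → 5² + 8² = 89
89 → 8² + 9² = 145
145 → 1² + 4² + 5² = 42
42 → 4² + 2² = 20
20 → 2² + 0² = 4
4 → 4² = 16
16 → 1² + 6² = 37
37 → 3² + 7² = 58  — 58 repeats.
That took 11 steps.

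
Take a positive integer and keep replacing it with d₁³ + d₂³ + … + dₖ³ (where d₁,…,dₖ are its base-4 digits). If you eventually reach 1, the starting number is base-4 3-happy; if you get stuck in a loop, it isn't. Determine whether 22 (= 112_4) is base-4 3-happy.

base-4 3-happy

22 = (1,1,2)_4 → 1³ + 1³ + 2³ = 1 + 1 + 8 = 10
10 = (2,2)_4 → 2³ + 2³ = 8 + 8 = 16
16 = (1,0,0)_4 → 1³ + 0³ + 0³ = 1 + 0 + 0 = 1  — reached 1.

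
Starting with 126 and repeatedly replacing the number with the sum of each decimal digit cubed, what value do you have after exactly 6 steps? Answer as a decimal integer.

1458

126 → 1³ + 2³ + 6³ = 225
225 → 2³ + 2³ + 5³ = 141
141 → 1³ + 4³ + 1³ = 66
66 → 6³ + 6³ = 432
432 → 4³ + 3³ + 2³ = 99
99 → 9³ + 9³ = 1458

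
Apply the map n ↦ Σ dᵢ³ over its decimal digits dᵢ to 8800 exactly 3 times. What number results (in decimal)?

8800 → 8³ + 8³ + 0³ + 0³ = 512 + 512 + 0 + 0 = 1024
1024 → 1³ + 0³ + 2³ + 4³ = 1 + 0 + 8 + 64 = 73
73 → 7³ + 3³ = 343 + 27 = 370

370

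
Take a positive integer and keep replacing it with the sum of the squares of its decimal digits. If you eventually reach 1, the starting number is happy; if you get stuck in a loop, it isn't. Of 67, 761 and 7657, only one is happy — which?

761

67: 67 → 85 → 89 → 145 → 42 → 20 → 4 → 16 → 37 → 58 → 89  — repeats 89 (not happy)
761: 761 → 86 → 100 → 1  — reaches 1 (happy)
7657: 7657 → 159 → 107 → 50 → 25 → 29 → 85 → 89 → 145 → 42 → 20 → 4 → 16 → 37 → 58 → 89  — repeats 89 (not happy)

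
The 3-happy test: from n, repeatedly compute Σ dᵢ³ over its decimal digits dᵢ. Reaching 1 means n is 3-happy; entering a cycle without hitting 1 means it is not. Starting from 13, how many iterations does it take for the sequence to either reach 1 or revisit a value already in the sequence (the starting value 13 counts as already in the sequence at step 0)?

13 → 28
28 → 520
520 → 133
133 → 55
55 → 250
250 → 133  — 133 repeats.
That took 6 steps.

6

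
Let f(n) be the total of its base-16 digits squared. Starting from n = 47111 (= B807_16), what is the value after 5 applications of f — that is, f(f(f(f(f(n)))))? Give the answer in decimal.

85

47111 = (11,8,0,7)_16 → 11² + 8² + 0² + 7² = 234
234 = (14,10)_16 → 14² + 10² = 296
296 = (1,2,8)_16 → 1² + 2² + 8² = 69
69 = (4,5)_16 → 4² + 5² = 41
41 = (2,9)_16 → 2² + 9² = 85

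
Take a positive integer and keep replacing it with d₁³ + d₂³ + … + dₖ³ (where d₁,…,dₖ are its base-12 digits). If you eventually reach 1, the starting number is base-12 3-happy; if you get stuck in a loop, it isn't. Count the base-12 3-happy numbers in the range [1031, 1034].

1031: 1031 → 1675 → 2017 → 10 → 1000 → 1611 → 1366 → 1854 → 1217 → 762 → 368 → 736 → 190 → 1028 → 856 → 1520 → 1728 → 1  (reaches 1)
1032: 1032 → 351 → 160 → 66 → 341 → 197 → 190 → 1028 → 856 → 1520 → 1728 → 1  (reaches 1)
1033: 1033 → 352 → 197 → 190 → 1028 → 856 → 1520 → 1728 → 1  (reaches 1)
1034: 1034 → 359 → 1464 → 1008 → 343 → 415 → 1351 → 1136 → 1855 → 1344 → 793 → 342 → 288 → 8 → 512 → 755 → 1464  (repeats 1464)
base-12 3-happy: 1031, 1032, 1033

3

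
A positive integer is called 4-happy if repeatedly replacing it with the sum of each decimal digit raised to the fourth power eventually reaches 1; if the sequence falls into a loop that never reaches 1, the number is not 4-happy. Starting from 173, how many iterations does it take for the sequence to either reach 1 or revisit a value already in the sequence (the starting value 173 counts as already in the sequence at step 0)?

173 → 1⁴ + 7⁴ + 3⁴ = 1 + 2401 + 81 = 2483
2483 → 2⁴ + 4⁴ + 8⁴ + 3⁴ = 16 + 256 + 4096 + 81 = 4449
4449 → 4⁴ + 4⁴ + 4⁴ + 9⁴ = 256 + 256 + 256 + 6561 = 7329
7329 → 7⁴ + 3⁴ + 2⁴ + 9⁴ = 2401 + 81 + 16 + 6561 = 9059
9059 → 9⁴ + 0⁴ + 5⁴ + 9⁴ = 6561 + 0 + 625 + 6561 = 13747
13747 → 1⁴ + 3⁴ + 7⁴ + 4⁴ + 7⁴ = 1 + 81 + 2401 + 256 + 2401 = 5140
5140 → 5⁴ + 1⁴ + 4⁴ + 0⁴ = 625 + 1 + 256 + 0 = 882
882 → 8⁴ + 8⁴ + 2⁴ = 4096 + 4096 + 16 = 8208
8208 → 8⁴ + 2⁴ + 0⁴ + 8⁴ = 4096 + 16 + 0 + 4096 = 8208  — 8208 repeats.
That took 9 steps.

9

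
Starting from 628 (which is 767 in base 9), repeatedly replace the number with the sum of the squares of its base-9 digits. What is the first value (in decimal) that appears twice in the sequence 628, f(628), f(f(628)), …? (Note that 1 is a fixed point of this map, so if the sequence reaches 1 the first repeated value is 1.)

50

628 = (7,6,7)_9 → 7² + 6² + 7² = 134
134 = (1,5,8)_9 → 1² + 5² + 8² = 90
90 = (1,1,0)_9 → 1² + 1² + 0² = 2
2 = (2)_9 → 2² = 4
4 = (4)_9 → 4² = 16
16 = (1,7)_9 → 1² + 7² = 50
50 = (5,5)_9 → 5² + 5² = 50  — 50 already appeared earlier.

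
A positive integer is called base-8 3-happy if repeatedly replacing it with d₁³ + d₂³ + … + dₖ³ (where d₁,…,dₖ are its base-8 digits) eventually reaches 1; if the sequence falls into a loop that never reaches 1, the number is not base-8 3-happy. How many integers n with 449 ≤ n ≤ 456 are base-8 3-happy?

449: 449 → 344 → 152 → 35 → 91 → 55 → 559 → 469 → 476 → 434 → 440 → 559  (repeats 559)
450: 450 → 351 → 495 → 811 → 217 → 55 → 559 → 469 → 476 → 434 → 440 → 559  (repeats 559)
451: 451 → 370 → 349 → 277 → 197 → 152 → 35 → 91 → 55 → 559 → 469 → 476 → 434 → 440 → 559  (repeats 559)
452: 452 → 407 → 567 → 560 → 217 → 55 → 559 → 469 → 476 → 434 → 440 → 559  (repeats 559)
453: 453 → 468 → 415 → 586 → 11 → 28 → 91 → 55 → 559 → 469 → 476 → 434 → 440 → 559  (repeats 559)
454: 454 → 559 → 469 → 476 → 434 → 440 → 559  (repeats 559)
455: 455 → 686 → 350 → 368 → 341 → 258 → 72 → 2 → 8 → 1  (reaches 1)
456: 456 → 344 → 152 → 35 → 91 → 55 → 559 → 469 → 476 → 434 → 440 → 559  (repeats 559)
base-8 3-happy: 455

1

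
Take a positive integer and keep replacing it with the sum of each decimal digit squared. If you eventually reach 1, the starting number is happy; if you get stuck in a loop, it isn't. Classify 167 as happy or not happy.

167 → 86
86 → 100
100 → 1  — reached 1.

happy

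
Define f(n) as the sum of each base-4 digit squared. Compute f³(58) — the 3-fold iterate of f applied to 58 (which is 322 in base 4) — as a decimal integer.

4

58 = (3,2,2)_4 → 3² + 2² + 2² = 17
17 = (1,0,1)_4 → 1² + 0² + 1² = 2
2 = (2)_4 → 2² = 4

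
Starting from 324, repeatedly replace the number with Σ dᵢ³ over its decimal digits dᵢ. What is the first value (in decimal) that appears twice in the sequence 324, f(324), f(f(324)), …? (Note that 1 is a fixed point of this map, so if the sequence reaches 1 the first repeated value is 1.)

153

324 → 3³ + 2³ + 4³ = 27 + 8 + 64 = 99
99 → 9³ + 9³ = 729 + 729 = 1458
1458 → 1³ + 4³ + 5³ + 8³ = 1 + 64 + 125 + 512 = 702
702 → 7³ + 0³ + 2³ = 343 + 0 + 8 = 351
351 → 3³ + 5³ + 1³ = 27 + 125 + 1 = 153
153 → 1³ + 5³ + 3³ = 1 + 125 + 27 = 153  — 153 already appeared earlier.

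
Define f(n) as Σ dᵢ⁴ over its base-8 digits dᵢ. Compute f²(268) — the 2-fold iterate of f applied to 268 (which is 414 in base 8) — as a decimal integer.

2

268 = (4,1,4)_8 → 513
513 = (1,0,0,1)_8 → 2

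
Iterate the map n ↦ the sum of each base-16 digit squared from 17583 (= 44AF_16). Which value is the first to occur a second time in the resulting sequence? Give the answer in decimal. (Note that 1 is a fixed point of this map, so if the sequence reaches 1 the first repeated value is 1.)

146

17583 = (4,4,10,15)_16 → 4² + 4² + 10² + 15² = 357
357 = (1,6,5)_16 → 1² + 6² + 5² = 62
62 = (3,14)_16 → 3² + 14² = 205
205 = (12,13)_16 → 12² + 13² = 313
313 = (1,3,9)_16 → 1² + 3² + 9² = 91
91 = (5,11)_16 → 5² + 11² = 146
146 = (9,2)_16 → 9² + 2² = 85
85 = (5,5)_16 → 5² + 5² = 50
50 = (3,2)_16 → 3² + 2² = 13
13 = (13)_16 → 13² = 169
169 = (10,9)_16 → 10² + 9² = 181
181 = (11,5)_16 → 11² + 5² = 146  — 146 already appeared earlier.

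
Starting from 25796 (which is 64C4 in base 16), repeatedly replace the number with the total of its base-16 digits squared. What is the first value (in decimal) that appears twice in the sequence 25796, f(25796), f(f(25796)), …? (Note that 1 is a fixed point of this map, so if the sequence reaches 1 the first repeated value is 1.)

169

25796 = (6,4,12,4)_16 → 6² + 4² + 12² + 4² = 36 + 16 + 144 + 16 = 212
212 = (13,4)_16 → 13² + 4² = 169 + 16 = 185
185 = (11,9)_16 → 11² + 9² = 121 + 81 = 202
202 = (12,10)_16 → 12² + 10² = 144 + 100 = 244
244 = (15,4)_16 → 15² + 4² = 225 + 16 = 241
241 = (15,1)_16 → 15² + 1² = 225 + 1 = 226
226 = (14,2)_16 → 14² + 2² = 196 + 4 = 200
200 = (12,8)_16 → 12² + 8² = 144 + 64 = 208
208 = (13,0)_16 → 13² + 0² = 169 + 0 = 169
169 = (10,9)_16 → 10² + 9² = 100 + 81 = 181
181 = (11,5)_16 → 11² + 5² = 121 + 25 = 146
146 = (9,2)_16 → 9² + 2² = 81 + 4 = 85
85 = (5,5)_16 → 5² + 5² = 25 + 25 = 50
50 = (3,2)_16 → 3² + 2² = 9 + 4 = 13
13 = (13)_16 → 13² = 169  — 169 already appeared earlier.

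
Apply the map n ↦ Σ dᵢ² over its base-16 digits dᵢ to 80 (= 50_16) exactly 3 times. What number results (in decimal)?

29

80 = (5,0)_16 → 5² + 0² = 25
25 = (1,9)_16 → 1² + 9² = 82
82 = (5,2)_16 → 5² + 2² = 29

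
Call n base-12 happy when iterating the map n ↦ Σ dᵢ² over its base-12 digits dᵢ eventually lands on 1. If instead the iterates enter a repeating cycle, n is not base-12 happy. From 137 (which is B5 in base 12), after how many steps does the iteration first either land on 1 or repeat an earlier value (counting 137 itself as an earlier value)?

4

137 = (11,5)_12 → 11² + 5² = 121 + 25 = 146
146 = (1,0,2)_12 → 1² + 0² + 2² = 1 + 0 + 4 = 5
5 = (5)_12 → 5² = 25
25 = (2,1)_12 → 2² + 1² = 4 + 1 = 5  — 5 repeats.
That took 4 steps.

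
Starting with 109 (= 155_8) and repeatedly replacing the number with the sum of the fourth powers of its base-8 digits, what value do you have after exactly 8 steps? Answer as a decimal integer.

109 = (1,5,5)_8 → 1⁴ + 5⁴ + 5⁴ = 1251
1251 = (2,3,4,3)_8 → 2⁴ + 3⁴ + 4⁴ + 3⁴ = 434
434 = (6,6,2)_8 → 6⁴ + 6⁴ + 2⁴ = 2608
2608 = (5,0,6,0)_8 → 5⁴ + 0⁴ + 6⁴ + 0⁴ = 1921
1921 = (3,6,0,1)_8 → 3⁴ + 6⁴ + 0⁴ + 1⁴ = 1378
1378 = (2,5,4,2)_8 → 2⁴ + 5⁴ + 4⁴ + 2⁴ = 913
913 = (1,6,2,1)_8 → 1⁴ + 6⁴ + 2⁴ + 1⁴ = 1314
1314 = (2,4,4,2)_8 → 2⁴ + 4⁴ + 4⁴ + 2⁴ = 544

544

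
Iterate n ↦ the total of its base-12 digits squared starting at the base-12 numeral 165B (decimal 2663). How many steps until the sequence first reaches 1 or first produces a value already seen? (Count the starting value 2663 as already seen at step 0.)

6

2663 = (1,6,5,11)_12 → 1² + 6² + 5² + 11² = 1 + 36 + 25 + 121 = 183
183 = (1,3,3)_12 → 1² + 3² + 3² = 1 + 9 + 9 = 19
19 = (1,7)_12 → 1² + 7² = 1 + 49 = 50
50 = (4,2)_12 → 4² + 2² = 16 + 4 = 20
20 = (1,8)_12 → 1² + 8² = 1 + 64 = 65
65 = (5,5)_12 → 5² + 5² = 25 + 25 = 50  — 50 repeats.
That took 6 steps.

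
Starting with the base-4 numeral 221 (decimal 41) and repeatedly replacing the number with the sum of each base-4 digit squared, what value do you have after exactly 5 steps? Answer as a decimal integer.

41 = (2,2,1)_4 → 9
9 = (2,1)_4 → 5
5 = (1,1)_4 → 2
2 = (2)_4 → 4
4 = (1,0)_4 → 1

1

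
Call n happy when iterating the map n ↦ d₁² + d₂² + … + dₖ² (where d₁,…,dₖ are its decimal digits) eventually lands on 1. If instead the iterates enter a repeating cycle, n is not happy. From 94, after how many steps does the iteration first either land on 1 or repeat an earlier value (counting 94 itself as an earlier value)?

94 → 9² + 4² = 97
97 → 9² + 7² = 130
130 → 1² + 3² + 0² = 10
10 → 1² + 0² = 1  — reached 1.
That took 4 steps.

4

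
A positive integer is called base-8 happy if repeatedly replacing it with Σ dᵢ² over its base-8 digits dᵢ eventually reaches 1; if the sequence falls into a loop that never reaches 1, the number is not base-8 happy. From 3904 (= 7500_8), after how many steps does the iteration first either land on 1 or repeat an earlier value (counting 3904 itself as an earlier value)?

3904 = (7,5,0,0)_8 → 7² + 5² + 0² + 0² = 49 + 25 + 0 + 0 = 74
74 = (1,1,2)_8 → 1² + 1² + 2² = 1 + 1 + 4 = 6
6 = (6)_8 → 6² = 36
36 = (4,4)_8 → 4² + 4² = 16 + 16 = 32
32 = (4,0)_8 → 4² + 0² = 16 + 0 = 16
16 = (2,0)_8 → 2² + 0² = 4 + 0 = 4
4 = (4)_8 → 4² = 16  — 16 repeats.
That took 7 steps.

7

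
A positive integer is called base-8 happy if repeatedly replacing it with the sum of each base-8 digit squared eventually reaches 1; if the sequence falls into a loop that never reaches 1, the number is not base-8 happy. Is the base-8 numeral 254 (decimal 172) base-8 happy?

not base-8 happy

172 = (2,5,4)_8 → 2² + 5² + 4² = 4 + 25 + 16 = 45
45 = (5,5)_8 → 5² + 5² = 25 + 25 = 50
50 = (6,2)_8 → 6² + 2² = 36 + 4 = 40
40 = (5,0)_8 → 5² + 0² = 25 + 0 = 25
25 = (3,1)_8 → 3² + 1² = 9 + 1 = 10
10 = (1,2)_8 → 1² + 2² = 1 + 4 = 5
5 = (5)_8 → 5² = 25  — 25 already seen; the sequence cycles without reaching 1.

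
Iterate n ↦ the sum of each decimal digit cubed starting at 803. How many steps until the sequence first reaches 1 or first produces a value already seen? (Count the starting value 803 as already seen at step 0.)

9

803 → 8³ + 0³ + 3³ = 539
539 → 5³ + 3³ + 9³ = 881
881 → 8³ + 8³ + 1³ = 1025
1025 → 1³ + 0³ + 2³ + 5³ = 134
134 → 1³ + 3³ + 4³ = 92
92 → 9³ + 2³ = 737
737 → 7³ + 3³ + 7³ = 713
713 → 7³ + 1³ + 3³ = 371
371 → 3³ + 7³ + 1³ = 371  — 371 repeats.
That took 9 steps.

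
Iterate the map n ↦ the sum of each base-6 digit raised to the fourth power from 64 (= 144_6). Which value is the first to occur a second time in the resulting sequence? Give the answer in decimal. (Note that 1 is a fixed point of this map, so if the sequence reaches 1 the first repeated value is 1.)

114

64 = (1,4,4)_6 → 1⁴ + 4⁴ + 4⁴ = 513
513 = (2,2,1,3)_6 → 2⁴ + 2⁴ + 1⁴ + 3⁴ = 114
114 = (3,1,0)_6 → 3⁴ + 1⁴ + 0⁴ = 82
82 = (2,1,4)_6 → 2⁴ + 1⁴ + 4⁴ = 273
273 = (1,1,3,3)_6 → 1⁴ + 1⁴ + 3⁴ + 3⁴ = 164
164 = (4,3,2)_6 → 4⁴ + 3⁴ + 2⁴ = 353
353 = (1,3,4,5)_6 → 1⁴ + 3⁴ + 4⁴ + 5⁴ = 963
963 = (4,2,4,3)_6 → 4⁴ + 2⁴ + 4⁴ + 3⁴ = 609
609 = (2,4,5,3)_6 → 2⁴ + 4⁴ + 5⁴ + 3⁴ = 978
978 = (4,3,1,0)_6 → 4⁴ + 3⁴ + 1⁴ + 0⁴ = 338
338 = (1,3,2,2)_6 → 1⁴ + 3⁴ + 2⁴ + 2⁴ = 114  — 114 already appeared earlier.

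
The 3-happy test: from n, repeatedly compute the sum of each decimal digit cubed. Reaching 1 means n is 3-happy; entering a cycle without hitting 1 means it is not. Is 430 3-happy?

430 → 4³ + 3³ + 0³ = 91
91 → 9³ + 1³ = 730
730 → 7³ + 3³ + 0³ = 370
370 → 3³ + 7³ + 0³ = 370  — 370 already seen; the sequence cycles without reaching 1.

not 3-happy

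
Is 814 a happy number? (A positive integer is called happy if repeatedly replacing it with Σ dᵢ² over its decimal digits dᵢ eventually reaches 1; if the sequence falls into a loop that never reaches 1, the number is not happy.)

814 → 8² + 1² + 4² = 64 + 1 + 16 = 81
81 → 8² + 1² = 64 + 1 = 65
65 → 6² + 5² = 36 + 25 = 61
61 → 6² + 1² = 36 + 1 = 37
37 → 3² + 7² = 9 + 49 = 58
58 → 5² + 8² = 25 + 64 = 89
89 → 8² + 9² = 64 + 81 = 145
145 → 1² + 4² + 5² = 1 + 16 + 25 = 42
42 → 4² + 2² = 16 + 4 = 20
20 → 2² + 0² = 4 + 0 = 4
4 → 4² = 16
16 → 1² + 6² = 1 + 36 = 37  — 37 already seen; the sequence cycles without reaching 1.

not happy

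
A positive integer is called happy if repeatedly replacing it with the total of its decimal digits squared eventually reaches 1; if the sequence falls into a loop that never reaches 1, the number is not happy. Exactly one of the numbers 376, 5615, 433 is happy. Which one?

376: 376 → 94 → 97 → 130 → 10 → 1  — reaches 1 (happy)
5615: 5615 → 87 → 113 → 11 → 2 → 4 → 16 → 37 → 58 → 89 → 145 → 42 → 20 → 4  — repeats 4 (not happy)
433: 433 → 34 → 25 → 29 → 85 → 89 → 145 → 42 → 20 → 4 → 16 → 37 → 58 → 89  — repeats 89 (not happy)

376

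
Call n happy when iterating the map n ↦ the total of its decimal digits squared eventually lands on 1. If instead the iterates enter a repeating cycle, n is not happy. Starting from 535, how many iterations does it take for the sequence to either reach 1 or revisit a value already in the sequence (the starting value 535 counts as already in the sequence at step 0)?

535 → 5² + 3² + 5² = 25 + 9 + 25 = 59
59 → 5² + 9² = 25 + 81 = 106
106 → 1² + 0² + 6² = 1 + 0 + 36 = 37
37 → 3² + 7² = 9 + 49 = 58
58 → 5² + 8² = 25 + 64 = 89
89 → 8² + 9² = 64 + 81 = 145
145 → 1² + 4² + 5² = 1 + 16 + 25 = 42
42 → 4² + 2² = 16 + 4 = 20
20 → 2² + 0² = 4 + 0 = 4
4 → 4² = 16
16 → 1² + 6² = 1 + 36 = 37  — 37 repeats.
That took 11 steps.

11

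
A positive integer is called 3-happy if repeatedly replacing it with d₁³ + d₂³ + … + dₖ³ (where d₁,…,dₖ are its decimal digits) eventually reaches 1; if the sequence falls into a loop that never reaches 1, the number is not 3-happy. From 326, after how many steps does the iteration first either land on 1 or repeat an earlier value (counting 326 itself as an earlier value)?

7

326 → 251
251 → 134
134 → 92
92 → 737
737 → 713
713 → 371
371 → 371  — 371 repeats.
That took 7 steps.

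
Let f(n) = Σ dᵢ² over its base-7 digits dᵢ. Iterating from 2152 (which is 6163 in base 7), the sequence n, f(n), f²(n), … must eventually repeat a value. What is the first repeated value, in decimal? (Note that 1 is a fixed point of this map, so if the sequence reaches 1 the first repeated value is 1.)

10

2152 = (6,1,6,3)_7 → 82
82 = (1,4,5)_7 → 42
42 = (6,0)_7 → 36
36 = (5,1)_7 → 26
26 = (3,5)_7 → 34
34 = (4,6)_7 → 52
52 = (1,0,3)_7 → 10
10 = (1,3)_7 → 10  — 10 already appeared earlier.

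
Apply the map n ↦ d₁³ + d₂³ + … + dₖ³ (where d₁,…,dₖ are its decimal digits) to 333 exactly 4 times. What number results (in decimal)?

333 → 81
81 → 513
513 → 153
153 → 153

153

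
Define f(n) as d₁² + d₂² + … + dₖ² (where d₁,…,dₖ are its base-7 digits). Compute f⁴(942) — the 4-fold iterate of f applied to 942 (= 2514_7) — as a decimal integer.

942 = (2,5,1,4)_7 → 46
46 = (6,4)_7 → 52
52 = (1,0,3)_7 → 10
10 = (1,3)_7 → 10

10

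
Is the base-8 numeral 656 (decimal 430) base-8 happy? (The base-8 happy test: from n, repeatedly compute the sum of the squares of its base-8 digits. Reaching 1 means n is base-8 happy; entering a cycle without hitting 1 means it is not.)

430 = (6,5,6)_8 → 6² + 5² + 6² = 36 + 25 + 36 = 97
97 = (1,4,1)_8 → 1² + 4² + 1² = 1 + 16 + 1 = 18
18 = (2,2)_8 → 2² + 2² = 4 + 4 = 8
8 = (1,0)_8 → 1² + 0² = 1 + 0 = 1  — reached 1.

base-8 happy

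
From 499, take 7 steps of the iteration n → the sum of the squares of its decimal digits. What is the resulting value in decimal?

499 → 4² + 9² + 9² = 16 + 81 + 81 = 178
178 → 1² + 7² + 8² = 1 + 49 + 64 = 114
114 → 1² + 1² + 4² = 1 + 1 + 16 = 18
18 → 1² + 8² = 1 + 64 = 65
65 → 6² + 5² = 36 + 25 = 61
61 → 6² + 1² = 36 + 1 = 37
37 → 3² + 7² = 9 + 49 = 58

58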